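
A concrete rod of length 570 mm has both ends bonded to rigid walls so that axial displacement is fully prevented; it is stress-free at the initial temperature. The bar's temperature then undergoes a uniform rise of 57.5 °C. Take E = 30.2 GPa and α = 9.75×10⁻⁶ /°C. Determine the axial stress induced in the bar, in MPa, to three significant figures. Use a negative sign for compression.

Free thermal expansion αLΔT = 9.75e-6 · 570 · 57.5 = 0.3196 mm.
The walls impose strain ε = −(0.3196)/570 = -5.6063e-04; σ = Eε = 30200 · -5.6063e-04 = -16.93 MPa.

-16.9 MPa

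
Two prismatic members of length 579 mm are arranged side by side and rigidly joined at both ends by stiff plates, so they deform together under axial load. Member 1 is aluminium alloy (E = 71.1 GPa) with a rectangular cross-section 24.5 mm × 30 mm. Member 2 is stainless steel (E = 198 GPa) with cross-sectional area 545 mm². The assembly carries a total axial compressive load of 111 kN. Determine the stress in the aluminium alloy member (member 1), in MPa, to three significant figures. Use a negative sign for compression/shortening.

-49.3 MPa

A_1 = 735 mm².
Equal strain + equilibrium ⇒ each member carries load in proportion to AE: A₁E₁ = 52260000 N, A₂E₂ = 107900000 N, ΣAE = 160200000 N.
σ₁ = P·E₁/ΣAE = -111000·71100/160200000 = -49.27 MPa.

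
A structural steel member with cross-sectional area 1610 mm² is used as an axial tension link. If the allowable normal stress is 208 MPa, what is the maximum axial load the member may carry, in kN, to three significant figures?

P_max = σ_allow · A = 208 · 1610 = 334900 N = 334.9 kN.

335 kN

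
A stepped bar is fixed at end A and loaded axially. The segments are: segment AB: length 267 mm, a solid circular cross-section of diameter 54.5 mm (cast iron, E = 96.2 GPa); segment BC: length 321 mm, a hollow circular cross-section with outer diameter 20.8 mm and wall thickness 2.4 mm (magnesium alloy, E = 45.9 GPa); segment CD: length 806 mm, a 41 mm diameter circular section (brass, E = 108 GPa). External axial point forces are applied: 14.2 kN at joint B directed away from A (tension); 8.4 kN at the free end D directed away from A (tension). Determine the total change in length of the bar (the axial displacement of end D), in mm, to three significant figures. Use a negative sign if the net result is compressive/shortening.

0.498 mm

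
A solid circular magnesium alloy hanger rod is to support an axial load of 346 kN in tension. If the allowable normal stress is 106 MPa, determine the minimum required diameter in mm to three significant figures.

64.5 mm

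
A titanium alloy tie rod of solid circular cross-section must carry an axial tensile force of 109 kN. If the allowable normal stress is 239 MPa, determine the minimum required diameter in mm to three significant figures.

Required area A ≥ P/σ_allow = 109000/239 = 456.1 mm².
For a solid circular section, d ≥ √(4A/π) = 24.1 mm.

24.1 mm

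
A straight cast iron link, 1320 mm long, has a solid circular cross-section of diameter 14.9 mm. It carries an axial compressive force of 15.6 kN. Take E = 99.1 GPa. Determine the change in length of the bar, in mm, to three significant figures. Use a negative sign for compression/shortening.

-1.19 mm

A = 174.4 mm².
δ_mech = NL/(AE) = -15600·1320/(174.4·99100) = -1.192 mm.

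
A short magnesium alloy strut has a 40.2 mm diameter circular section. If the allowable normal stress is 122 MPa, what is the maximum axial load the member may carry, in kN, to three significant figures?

155 kN

A = 1269 mm².
P_max = σ_allow · A = 122 · 1269 = 154800 N = 154.8 kN.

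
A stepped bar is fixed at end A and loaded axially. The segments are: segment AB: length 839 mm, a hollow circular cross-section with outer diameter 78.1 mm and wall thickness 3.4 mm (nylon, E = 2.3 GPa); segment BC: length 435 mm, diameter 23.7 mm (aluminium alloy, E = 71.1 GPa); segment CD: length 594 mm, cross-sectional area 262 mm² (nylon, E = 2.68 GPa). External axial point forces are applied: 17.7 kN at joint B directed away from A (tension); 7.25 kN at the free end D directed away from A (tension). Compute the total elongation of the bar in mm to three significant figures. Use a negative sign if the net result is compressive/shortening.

17.6 mm

Internal axial forces (sectioning from the free end, tension +): N_CD = 7.25 kN, N_BC = 7.25 kN, N_AB = 24.95 kN.
A_AB = 797.9 mm².
A_BC = 441.2 mm².
δ_AB = 24950·839/(797.9·2300) = 11.41 mm
δ_BC = 7250·435/(441.2·71100) = 0.1005 mm
δ_CD = 7250·594/(262·2680) = 6.133 mm
δ = Σδ_i = 17.64 mm.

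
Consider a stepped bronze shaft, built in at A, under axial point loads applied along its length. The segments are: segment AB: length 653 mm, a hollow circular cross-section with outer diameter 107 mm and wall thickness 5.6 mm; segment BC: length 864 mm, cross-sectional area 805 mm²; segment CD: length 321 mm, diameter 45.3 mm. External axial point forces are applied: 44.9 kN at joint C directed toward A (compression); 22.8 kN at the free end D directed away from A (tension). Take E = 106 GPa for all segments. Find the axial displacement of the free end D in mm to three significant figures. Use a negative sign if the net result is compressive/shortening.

Internal axial forces (sectioning from the free end, tension +): N_CD = 22.8 kN, N_BC = -22.1 kN, N_AB = -22.1 kN.
A_AB = 1784 mm².
A_CD = 1612 mm².
δ_AB = -22100·653/(1784·106000) = -0.07632 mm
δ_BC = -22100·864/(805·106000) = -0.2238 mm
δ_CD = 22800·321/(1612·106000) = 0.04284 mm
δ = Σδ_i = -0.2572 mm.

-0.257 mm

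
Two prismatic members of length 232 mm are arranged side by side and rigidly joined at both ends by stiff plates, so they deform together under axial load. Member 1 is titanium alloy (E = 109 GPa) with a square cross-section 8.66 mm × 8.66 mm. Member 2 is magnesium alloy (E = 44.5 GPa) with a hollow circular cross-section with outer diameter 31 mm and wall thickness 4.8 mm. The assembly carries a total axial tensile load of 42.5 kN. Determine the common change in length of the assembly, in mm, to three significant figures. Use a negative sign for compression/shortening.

0.383 mm

A_1 = 75 mm².
A_2 = 395.1 mm².
Equal strain + equilibrium ⇒ each member carries load in proportion to AE: A₁E₁ = 8175000 N, A₂E₂ = 17580000 N, ΣAE = 25760000 N.
δ = PL/ΣAE = 42500·232/25760000 = 0.3828 mm.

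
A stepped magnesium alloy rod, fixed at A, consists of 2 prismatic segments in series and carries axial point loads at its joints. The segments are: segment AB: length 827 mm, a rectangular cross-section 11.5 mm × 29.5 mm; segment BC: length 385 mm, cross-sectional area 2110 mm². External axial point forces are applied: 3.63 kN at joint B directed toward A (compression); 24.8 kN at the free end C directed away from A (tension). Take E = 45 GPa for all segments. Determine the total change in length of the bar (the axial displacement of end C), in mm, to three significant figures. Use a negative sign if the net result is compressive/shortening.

1.25 mm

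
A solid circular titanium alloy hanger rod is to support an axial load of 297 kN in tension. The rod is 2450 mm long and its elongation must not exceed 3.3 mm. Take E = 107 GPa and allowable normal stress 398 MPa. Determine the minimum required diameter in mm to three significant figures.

Required area A ≥ P/σ_allow = 297000/398 = 746.2 mm².
For a solid circular section, d ≥ √(4A/π) = 30.82 mm.
Elongation limit: A ≥ PL/(Eδ_allow) = 297000·2450/(107000·3.3) = 2061 mm² ⇒ d ≥ 51.22 mm.
The elongation limit governs.

51.2 mm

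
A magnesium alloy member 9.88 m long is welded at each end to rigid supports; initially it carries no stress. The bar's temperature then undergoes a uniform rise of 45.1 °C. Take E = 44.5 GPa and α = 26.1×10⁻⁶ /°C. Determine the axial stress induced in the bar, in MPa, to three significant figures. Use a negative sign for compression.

-52.4 MPa

Free thermal expansion αLΔT = 26.1e-6 · 9880 · 45.1 = 11.63 mm.
The walls impose strain ε = −(11.63)/9880 = -1.1771e-03; σ = Eε = 44500 · -1.1771e-03 = -52.38 MPa.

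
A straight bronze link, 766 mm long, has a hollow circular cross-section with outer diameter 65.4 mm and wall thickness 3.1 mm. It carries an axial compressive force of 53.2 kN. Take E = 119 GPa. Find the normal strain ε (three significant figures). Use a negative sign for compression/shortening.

A = 606.7 mm².
σ = N/A = -87.68 MPa; ε = σ/E = -87.68/119000 = -7.368e-04.

-7.37e-04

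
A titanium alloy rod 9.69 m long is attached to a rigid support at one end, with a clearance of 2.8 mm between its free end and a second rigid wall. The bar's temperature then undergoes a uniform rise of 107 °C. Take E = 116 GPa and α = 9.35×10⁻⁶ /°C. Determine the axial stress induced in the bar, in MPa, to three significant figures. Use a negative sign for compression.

Free thermal expansion αLΔT = 9.35e-6 · 9690 · 107 = 9.694 mm.
The walls engage after the gap closes; constrained expansion = 9.694 − 2.8 = 6.894 mm.
The walls impose strain ε = −(6.894)/9690 = -7.1149e-04; σ = Eε = 116000 · -7.1149e-04 = -82.53 MPa.

-82.5 MPa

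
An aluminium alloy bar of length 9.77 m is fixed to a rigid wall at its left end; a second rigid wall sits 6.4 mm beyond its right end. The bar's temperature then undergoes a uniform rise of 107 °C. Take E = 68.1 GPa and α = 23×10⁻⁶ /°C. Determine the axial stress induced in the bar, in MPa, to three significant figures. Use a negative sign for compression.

Free thermal expansion αLΔT = 23e-6 · 9770 · 107 = 24.04 mm.
The walls engage after the gap closes; constrained expansion = 24.04 − 6.4 = 17.64 mm.
The walls impose strain ε = −(17.64)/9770 = -1.8059e-03; σ = Eε = 68100 · -1.8059e-03 = -123 MPa.

-123 MPa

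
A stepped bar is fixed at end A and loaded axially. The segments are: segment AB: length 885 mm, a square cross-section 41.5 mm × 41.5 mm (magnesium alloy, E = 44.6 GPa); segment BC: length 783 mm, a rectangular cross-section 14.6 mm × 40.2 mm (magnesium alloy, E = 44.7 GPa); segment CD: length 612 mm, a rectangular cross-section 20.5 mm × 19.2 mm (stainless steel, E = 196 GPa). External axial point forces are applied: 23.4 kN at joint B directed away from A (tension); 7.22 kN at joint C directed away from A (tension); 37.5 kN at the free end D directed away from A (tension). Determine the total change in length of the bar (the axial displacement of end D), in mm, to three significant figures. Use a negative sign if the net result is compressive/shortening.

Internal axial forces (sectioning from the free end, tension +): N_CD = 37.5 kN, N_BC = 44.72 kN, N_AB = 68.12 kN.
A_AB = 1722 mm².
A_BC = 586.9 mm².
A_CD = 393.6 mm².
δ_AB = 68120·885/(1722·44600) = 0.7849 mm
δ_BC = 44720·783/(586.9·44700) = 1.335 mm
δ_CD = 37500·612/(393.6·196000) = 0.2975 mm
δ = Σδ_i = 2.417 mm.

2.42 mm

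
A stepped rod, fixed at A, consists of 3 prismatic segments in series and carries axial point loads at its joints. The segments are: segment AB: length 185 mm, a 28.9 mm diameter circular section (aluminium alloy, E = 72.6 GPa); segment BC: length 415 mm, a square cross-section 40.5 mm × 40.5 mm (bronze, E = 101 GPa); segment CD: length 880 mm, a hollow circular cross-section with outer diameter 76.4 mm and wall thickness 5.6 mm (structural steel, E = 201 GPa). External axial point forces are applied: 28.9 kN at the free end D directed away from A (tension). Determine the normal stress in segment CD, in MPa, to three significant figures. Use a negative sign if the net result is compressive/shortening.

Internal axial forces (sectioning from the free end, tension +): N_CD = 28.9 kN, N_BC = 28.9 kN, N_AB = 28.9 kN.
A_CD = 1246 mm².
σ_CD = N_CD/A_CD = 28900/1246 = 23.2 MPa.

23.2 MPa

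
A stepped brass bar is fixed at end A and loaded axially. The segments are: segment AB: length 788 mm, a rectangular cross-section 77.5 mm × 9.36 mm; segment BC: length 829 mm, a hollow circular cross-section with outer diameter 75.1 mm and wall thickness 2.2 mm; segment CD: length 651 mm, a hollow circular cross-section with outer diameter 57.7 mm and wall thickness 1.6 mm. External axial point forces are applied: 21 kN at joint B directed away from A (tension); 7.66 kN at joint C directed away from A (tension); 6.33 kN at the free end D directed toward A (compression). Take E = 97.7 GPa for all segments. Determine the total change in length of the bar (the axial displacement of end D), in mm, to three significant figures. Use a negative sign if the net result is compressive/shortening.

Internal axial forces (sectioning from the free end, tension +): N_CD = -6.33 kN, N_BC = 1.33 kN, N_AB = 22.33 kN.
A_AB = 725.4 mm².
A_BC = 503.8 mm².
A_CD = 282 mm².
δ_AB = 22330·788/(725.4·97700) = 0.2483 mm
δ_BC = 1330·829/(503.8·97700) = 0.0224 mm
δ_CD = -6330·651/(282·97700) = -0.1496 mm
δ = Σδ_i = 0.1211 mm.

0.121 mm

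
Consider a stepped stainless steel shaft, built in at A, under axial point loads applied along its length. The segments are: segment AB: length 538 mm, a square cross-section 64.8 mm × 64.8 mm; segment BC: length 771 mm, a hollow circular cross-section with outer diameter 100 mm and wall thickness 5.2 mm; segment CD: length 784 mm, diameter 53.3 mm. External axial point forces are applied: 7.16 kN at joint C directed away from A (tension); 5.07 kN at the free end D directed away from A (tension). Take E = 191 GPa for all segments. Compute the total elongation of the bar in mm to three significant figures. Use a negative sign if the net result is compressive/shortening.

Internal axial forces (sectioning from the free end, tension +): N_CD = 5.07 kN, N_BC = 12.23 kN, N_AB = 12.23 kN.
A_AB = 4199 mm².
A_BC = 1549 mm².
A_CD = 2231 mm².
δ_AB = 12230·538/(4199·191000) = 0.008204 mm
δ_BC = 12230·771/(1549·191000) = 0.03188 mm
δ_CD = 5070·784/(2231·191000) = 0.009327 mm
δ = Σδ_i = 0.04941 mm.

0.0494 mm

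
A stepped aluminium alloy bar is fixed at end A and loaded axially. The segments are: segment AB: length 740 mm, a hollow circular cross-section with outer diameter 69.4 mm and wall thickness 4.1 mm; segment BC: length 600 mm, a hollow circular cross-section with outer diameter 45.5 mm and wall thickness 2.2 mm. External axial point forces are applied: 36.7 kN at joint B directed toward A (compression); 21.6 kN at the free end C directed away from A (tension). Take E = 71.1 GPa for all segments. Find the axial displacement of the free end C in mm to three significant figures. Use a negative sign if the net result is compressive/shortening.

Internal axial forces (sectioning from the free end, tension +): N_BC = 21.6 kN, N_AB = -15.1 kN.
A_AB = 841.1 mm².
A_BC = 299.3 mm².
δ_AB = -15100·740/(841.1·71100) = -0.1868 mm
δ_BC = 21600·600/(299.3·71100) = 0.6091 mm
δ = Σδ_i = 0.4222 mm.

0.422 mm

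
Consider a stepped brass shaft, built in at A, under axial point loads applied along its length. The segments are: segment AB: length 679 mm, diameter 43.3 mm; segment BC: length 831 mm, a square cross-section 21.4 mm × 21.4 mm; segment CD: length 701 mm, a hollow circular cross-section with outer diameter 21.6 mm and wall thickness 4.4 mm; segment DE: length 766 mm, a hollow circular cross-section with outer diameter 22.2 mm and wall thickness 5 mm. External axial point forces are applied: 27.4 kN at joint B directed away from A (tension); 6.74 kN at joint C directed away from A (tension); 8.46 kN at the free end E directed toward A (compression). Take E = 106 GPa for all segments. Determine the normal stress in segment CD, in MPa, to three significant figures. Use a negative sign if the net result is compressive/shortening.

Internal axial forces (sectioning from the free end, tension +): N_DE = -8.46 kN, N_CD = -8.46 kN, N_BC = -1.72 kN, N_AB = 25.68 kN.
A_CD = 237.8 mm².
σ_CD = N_CD/A_CD = -8460/237.8 = -35.58 MPa.

-35.6 MPa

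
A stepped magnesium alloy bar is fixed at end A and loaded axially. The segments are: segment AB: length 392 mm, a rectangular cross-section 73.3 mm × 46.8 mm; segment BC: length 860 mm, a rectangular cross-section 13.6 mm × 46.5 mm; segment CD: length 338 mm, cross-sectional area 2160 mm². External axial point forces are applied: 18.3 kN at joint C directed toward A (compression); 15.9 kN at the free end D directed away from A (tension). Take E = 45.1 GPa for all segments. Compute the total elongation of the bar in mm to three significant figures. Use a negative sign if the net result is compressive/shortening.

-0.0233 mm

Internal axial forces (sectioning from the free end, tension +): N_CD = 15.9 kN, N_BC = -2.4 kN, N_AB = -2.4 kN.
A_AB = 3430 mm².
A_BC = 632.4 mm².
δ_AB = -2400·392/(3430·45100) = -0.006081 mm
δ_BC = -2400·860/(632.4·45100) = -0.07237 mm
δ_CD = 15900·338/(2160·45100) = 0.05517 mm
δ = Σδ_i = -0.02328 mm.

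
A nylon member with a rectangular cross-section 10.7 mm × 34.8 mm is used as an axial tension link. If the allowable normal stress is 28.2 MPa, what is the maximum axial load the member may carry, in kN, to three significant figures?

A = 372.4 mm².
P_max = σ_allow · A = 28.2 · 372.4 = 10500 N = 10.5 kN.

10.5 kN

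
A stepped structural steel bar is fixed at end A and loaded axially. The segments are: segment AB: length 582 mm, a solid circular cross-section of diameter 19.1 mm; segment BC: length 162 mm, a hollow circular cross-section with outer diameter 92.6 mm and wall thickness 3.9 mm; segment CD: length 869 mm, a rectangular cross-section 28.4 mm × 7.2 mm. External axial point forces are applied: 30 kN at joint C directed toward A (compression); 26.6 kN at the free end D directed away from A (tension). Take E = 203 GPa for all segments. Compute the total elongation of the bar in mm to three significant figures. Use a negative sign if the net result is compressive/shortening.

Internal axial forces (sectioning from the free end, tension +): N_CD = 26.6 kN, N_BC = -3.4 kN, N_AB = -3.4 kN.
A_AB = 286.5 mm².
A_BC = 1087 mm².
A_CD = 204.5 mm².
δ_AB = -3400·582/(286.5·203000) = -0.03402 mm
δ_BC = -3400·162/(1087·203000) = -0.002497 mm
δ_CD = 26600·869/(204.5·203000) = 0.5569 mm
δ = Σδ_i = 0.5204 mm.

0.520 mm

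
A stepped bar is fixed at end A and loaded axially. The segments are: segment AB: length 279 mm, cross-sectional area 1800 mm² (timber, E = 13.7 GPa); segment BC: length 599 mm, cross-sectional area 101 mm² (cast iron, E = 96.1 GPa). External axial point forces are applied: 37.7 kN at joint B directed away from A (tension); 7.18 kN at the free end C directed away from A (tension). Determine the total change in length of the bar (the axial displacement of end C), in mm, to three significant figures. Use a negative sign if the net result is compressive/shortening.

Internal axial forces (sectioning from the free end, tension +): N_BC = 7.18 kN, N_AB = 44.88 kN.
δ_AB = 44880·279/(1800·13700) = 0.5078 mm
δ_BC = 7180·599/(101·96100) = 0.4431 mm
δ = Σδ_i = 0.9509 mm.

0.951 mm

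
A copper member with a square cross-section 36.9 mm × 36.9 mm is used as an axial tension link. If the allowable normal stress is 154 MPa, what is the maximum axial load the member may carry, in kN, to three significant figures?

A = 1362 mm².
P_max = σ_allow · A = 154 · 1362 = 209700 N = 209.7 kN.

210 kN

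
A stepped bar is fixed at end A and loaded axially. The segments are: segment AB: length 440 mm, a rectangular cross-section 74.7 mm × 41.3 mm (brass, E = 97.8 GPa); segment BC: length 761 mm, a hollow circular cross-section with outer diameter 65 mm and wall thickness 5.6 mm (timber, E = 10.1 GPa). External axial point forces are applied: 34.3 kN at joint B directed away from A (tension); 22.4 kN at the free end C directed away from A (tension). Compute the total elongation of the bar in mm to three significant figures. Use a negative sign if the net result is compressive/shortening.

Internal axial forces (sectioning from the free end, tension +): N_BC = 22.4 kN, N_AB = 56.7 kN.
A_AB = 3085 mm².
A_BC = 1045 mm².
δ_AB = 56700·440/(3085·97800) = 0.08268 mm
δ_BC = 22400·761/(1045·10100) = 1.615 mm
δ = Σδ_i = 1.698 mm.

1.70 mm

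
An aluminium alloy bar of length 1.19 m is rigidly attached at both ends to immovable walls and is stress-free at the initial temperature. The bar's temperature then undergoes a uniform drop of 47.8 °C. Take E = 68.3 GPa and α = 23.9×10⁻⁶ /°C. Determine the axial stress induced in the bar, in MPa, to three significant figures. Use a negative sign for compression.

78.0 MPa

Free thermal expansion αLΔT = 23.9e-6 · 1190 · -47.8 = -1.359 mm.
The walls impose strain ε = −(-1.359)/1190 = 1.1424e-03; σ = Eε = 68300 · 1.1424e-03 = 78.03 MPa.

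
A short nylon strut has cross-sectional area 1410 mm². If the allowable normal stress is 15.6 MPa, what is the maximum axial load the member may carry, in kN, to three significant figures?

22.0 kN

P_max = σ_allow · A = 15.6 · 1410 = 22000 N = 22 kN.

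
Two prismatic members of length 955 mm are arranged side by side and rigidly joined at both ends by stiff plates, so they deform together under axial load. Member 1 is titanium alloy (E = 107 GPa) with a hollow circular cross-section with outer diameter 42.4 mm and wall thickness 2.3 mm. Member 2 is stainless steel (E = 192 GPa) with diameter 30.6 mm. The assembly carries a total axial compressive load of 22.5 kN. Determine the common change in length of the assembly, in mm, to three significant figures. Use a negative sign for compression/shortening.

A_1 = 289.7 mm².
A_2 = 735.4 mm².
Equal strain + equilibrium ⇒ each member carries load in proportion to AE: A₁E₁ = 31000000 N, A₂E₂ = 141200000 N, ΣAE = 172200000 N.
δ = PL/ΣAE = -22500·955/172200000 = -0.1248 mm.

-0.125 mm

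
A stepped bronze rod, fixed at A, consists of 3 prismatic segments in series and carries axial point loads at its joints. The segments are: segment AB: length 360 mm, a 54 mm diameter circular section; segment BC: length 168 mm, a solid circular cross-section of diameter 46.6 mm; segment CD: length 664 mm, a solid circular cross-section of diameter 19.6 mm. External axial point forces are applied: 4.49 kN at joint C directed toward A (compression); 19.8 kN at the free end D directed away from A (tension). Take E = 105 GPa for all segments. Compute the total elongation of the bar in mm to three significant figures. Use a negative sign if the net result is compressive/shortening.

Internal axial forces (sectioning from the free end, tension +): N_CD = 19.8 kN, N_BC = 15.31 kN, N_AB = 15.31 kN.
A_AB = 2290 mm².
A_BC = 1706 mm².
A_CD = 301.7 mm².
δ_AB = 15310·360/(2290·105000) = 0.02292 mm
δ_BC = 15310·168/(1706·105000) = 0.01436 mm
δ_CD = 19800·664/(301.7·105000) = 0.415 mm
δ = Σδ_i = 0.4523 mm.

0.452 mm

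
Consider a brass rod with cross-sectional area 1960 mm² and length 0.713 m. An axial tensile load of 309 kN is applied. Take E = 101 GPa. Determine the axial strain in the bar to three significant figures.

0.00156

σ = N/A = 157.7 MPa; ε = σ/E = 157.7/101000 = 1.561e-03.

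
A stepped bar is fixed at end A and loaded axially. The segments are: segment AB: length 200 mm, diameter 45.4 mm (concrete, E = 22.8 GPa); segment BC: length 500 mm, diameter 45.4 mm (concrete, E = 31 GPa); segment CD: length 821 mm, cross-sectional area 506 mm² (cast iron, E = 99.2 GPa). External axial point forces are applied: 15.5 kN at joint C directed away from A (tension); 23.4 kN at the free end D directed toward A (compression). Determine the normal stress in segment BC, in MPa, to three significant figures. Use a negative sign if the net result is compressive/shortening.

Internal axial forces (sectioning from the free end, tension +): N_CD = -23.4 kN, N_BC = -7.9 kN, N_AB = -7.9 kN.
A_BC = 1619 mm².
σ_BC = N_BC/A_BC = -7900/1619 = -4.88 MPa.

-4.88 MPa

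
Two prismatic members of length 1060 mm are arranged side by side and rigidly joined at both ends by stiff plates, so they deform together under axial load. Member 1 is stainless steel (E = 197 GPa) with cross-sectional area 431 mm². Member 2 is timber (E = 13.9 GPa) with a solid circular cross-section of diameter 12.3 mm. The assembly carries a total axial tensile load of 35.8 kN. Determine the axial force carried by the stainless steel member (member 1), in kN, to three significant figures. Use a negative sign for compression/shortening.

A_2 = 118.8 mm².
Equal strain + equilibrium ⇒ each member carries load in proportion to AE: A₁E₁ = 84910000 N, A₂E₂ = 1652000 N, ΣAE = 86560000 N.
F₁ = P·A₁E₁/ΣAE = 35800·84910000/86560000 = 35120 N.

35.1 kN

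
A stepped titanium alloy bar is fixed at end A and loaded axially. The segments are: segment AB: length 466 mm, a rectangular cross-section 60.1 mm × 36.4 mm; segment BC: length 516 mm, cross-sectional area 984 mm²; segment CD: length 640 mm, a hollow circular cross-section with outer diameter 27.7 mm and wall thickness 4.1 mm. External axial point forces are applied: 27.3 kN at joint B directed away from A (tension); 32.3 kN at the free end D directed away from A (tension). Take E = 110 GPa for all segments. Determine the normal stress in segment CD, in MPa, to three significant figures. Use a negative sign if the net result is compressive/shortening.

106 MPa

Internal axial forces (sectioning from the free end, tension +): N_CD = 32.3 kN, N_BC = 32.3 kN, N_AB = 59.6 kN.
A_CD = 304 mm².
σ_CD = N_CD/A_CD = 32300/304 = 106.3 MPa.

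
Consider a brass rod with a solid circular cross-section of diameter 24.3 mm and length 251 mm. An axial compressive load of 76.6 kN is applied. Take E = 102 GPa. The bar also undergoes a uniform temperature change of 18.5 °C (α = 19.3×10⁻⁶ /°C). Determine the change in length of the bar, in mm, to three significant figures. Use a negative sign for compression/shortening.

A = 463.8 mm².
δ_mech = NL/(AE) = -76600·251/(463.8·102000) = -0.4064 mm.
δ_thermal = αLΔT = 19.3e-6·251·18.5 = 0.08962 mm.
δ = δ_mech + δ_thermal = -0.3168 mm.

-0.317 mm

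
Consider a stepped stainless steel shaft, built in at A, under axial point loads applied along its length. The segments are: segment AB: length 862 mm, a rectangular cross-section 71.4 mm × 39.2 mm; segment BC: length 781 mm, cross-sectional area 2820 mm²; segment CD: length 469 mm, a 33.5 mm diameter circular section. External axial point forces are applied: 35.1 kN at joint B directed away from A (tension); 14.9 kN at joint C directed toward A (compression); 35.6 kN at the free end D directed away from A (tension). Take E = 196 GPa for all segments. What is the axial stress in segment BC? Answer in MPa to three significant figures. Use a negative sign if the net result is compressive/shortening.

Internal axial forces (sectioning from the free end, tension +): N_CD = 35.6 kN, N_BC = 20.7 kN, N_AB = 55.8 kN.
σ_BC = N_BC/A_BC = 20700/2820 = 7.34 MPa.

7.34 MPa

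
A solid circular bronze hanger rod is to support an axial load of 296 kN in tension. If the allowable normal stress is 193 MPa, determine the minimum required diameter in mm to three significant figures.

Required area A ≥ P/σ_allow = 296000/193 = 1534 mm².
For a solid circular section, d ≥ √(4A/π) = 44.19 mm.

44.2 mm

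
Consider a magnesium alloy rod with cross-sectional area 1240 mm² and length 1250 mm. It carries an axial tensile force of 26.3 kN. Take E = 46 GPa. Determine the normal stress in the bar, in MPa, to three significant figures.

σ = N/A = 26300/1240 = 21.21 MPa.

21.2 MPa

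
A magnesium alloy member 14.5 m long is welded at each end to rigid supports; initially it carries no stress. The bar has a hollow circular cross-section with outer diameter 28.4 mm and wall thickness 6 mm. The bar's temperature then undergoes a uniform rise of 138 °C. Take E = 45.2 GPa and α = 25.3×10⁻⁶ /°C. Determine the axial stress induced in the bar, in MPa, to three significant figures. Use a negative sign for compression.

Free thermal expansion αLΔT = 25.3e-6 · 14500 · 138 = 50.63 mm.
The walls impose strain ε = −(50.63)/14500 = -3.4914e-03; σ = Eε = 45200 · -3.4914e-03 = -157.8 MPa.

-158 MPa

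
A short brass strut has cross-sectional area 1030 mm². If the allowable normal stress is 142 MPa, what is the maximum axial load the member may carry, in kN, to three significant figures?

P_max = σ_allow · A = 142 · 1030 = 146300 N = 146.3 kN.

146 kN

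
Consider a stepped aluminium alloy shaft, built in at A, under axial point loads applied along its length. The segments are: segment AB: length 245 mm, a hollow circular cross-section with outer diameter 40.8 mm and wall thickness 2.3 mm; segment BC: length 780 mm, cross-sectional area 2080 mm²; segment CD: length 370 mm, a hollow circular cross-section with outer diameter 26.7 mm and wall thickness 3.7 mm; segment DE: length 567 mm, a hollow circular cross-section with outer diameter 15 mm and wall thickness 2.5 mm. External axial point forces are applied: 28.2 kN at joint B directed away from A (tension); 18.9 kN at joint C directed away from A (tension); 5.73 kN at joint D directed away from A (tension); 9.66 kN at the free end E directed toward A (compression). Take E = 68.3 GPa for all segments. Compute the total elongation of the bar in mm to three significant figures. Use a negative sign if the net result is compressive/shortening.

Internal axial forces (sectioning from the free end, tension +): N_DE = -9.66 kN, N_CD = -3.93 kN, N_BC = 14.97 kN, N_AB = 43.17 kN.
A_AB = 278.2 mm².
A_CD = 267.3 mm².
A_DE = 98.17 mm².
δ_AB = 43170·245/(278.2·68300) = 0.5567 mm
δ_BC = 14970·780/(2080·68300) = 0.08219 mm
δ_CD = -3930·370/(267.3·68300) = -0.07963 mm
δ_DE = -9660·567/(98.17·68300) = -0.8168 mm
δ = Σδ_i = -0.2576 mm.

-0.258 mm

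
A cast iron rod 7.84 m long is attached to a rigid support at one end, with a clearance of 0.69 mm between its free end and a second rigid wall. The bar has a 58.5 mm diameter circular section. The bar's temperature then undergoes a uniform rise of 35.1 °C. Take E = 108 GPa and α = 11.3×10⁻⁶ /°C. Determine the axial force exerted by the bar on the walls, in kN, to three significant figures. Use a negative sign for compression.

-89.6 kN

Free thermal expansion αLΔT = 11.3e-6 · 7840 · 35.1 = 3.11 mm.
The walls engage after the gap closes; constrained expansion = 3.11 − 0.69 = 2.42 mm.
The walls impose strain ε = −(2.42)/7840 = -3.0862e-04; σ = Eε = 108000 · -3.0862e-04 = -33.33 MPa.
Wall reaction R = σ·A = -33.33·2688 = -89590 N = -89.59 kN.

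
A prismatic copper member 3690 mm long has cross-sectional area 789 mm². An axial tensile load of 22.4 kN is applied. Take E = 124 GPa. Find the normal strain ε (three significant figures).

σ = N/A = 28.39 MPa; ε = σ/E = 28.39/124000 = 2.290e-04.

2.29e-04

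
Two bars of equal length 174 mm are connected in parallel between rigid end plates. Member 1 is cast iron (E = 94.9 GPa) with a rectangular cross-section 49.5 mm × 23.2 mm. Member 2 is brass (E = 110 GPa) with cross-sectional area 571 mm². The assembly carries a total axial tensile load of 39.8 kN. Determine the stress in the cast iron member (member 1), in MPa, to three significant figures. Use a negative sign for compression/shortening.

22.0 MPa

A_1 = 1148 mm².
Equal strain + equilibrium ⇒ each member carries load in proportion to AE: A₁E₁ = 109000000 N, A₂E₂ = 62810000 N, ΣAE = 171800000 N.
σ₁ = P·E₁/ΣAE = 39800·94900/171800000 = 21.99 MPa.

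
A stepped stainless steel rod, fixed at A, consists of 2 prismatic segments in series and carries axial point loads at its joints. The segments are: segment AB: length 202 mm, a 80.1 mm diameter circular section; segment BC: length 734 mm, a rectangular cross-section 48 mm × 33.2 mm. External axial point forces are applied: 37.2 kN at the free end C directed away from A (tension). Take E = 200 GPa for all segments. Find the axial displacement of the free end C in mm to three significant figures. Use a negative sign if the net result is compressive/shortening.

Internal axial forces (sectioning from the free end, tension +): N_BC = 37.2 kN, N_AB = 37.2 kN.
A_AB = 5039 mm².
A_BC = 1594 mm².
δ_AB = 37200·202/(5039·200000) = 0.007456 mm
δ_BC = 37200·734/(1594·200000) = 0.08567 mm
δ = Σδ_i = 0.09313 mm.

0.0931 mm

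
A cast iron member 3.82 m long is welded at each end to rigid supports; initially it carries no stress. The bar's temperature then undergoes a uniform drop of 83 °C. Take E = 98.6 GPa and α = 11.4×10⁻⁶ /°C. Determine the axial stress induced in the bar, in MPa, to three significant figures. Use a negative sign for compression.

Free thermal expansion αLΔT = 11.4e-6 · 3820 · -83 = -3.614 mm.
The walls impose strain ε = −(-3.614)/3820 = 9.4620e-04; σ = Eε = 98600 · 9.4620e-04 = 93.3 MPa.

93.3 MPa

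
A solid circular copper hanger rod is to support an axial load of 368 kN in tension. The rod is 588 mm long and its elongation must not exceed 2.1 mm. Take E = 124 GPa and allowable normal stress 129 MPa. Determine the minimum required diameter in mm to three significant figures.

Required area A ≥ P/σ_allow = 368000/129 = 2853 mm².
For a solid circular section, d ≥ √(4A/π) = 60.27 mm.
Elongation limit: A ≥ PL/(Eδ_allow) = 368000·588/(124000·2.1) = 831 mm² ⇒ d ≥ 32.53 mm.
The stress limit governs.

60.3 mm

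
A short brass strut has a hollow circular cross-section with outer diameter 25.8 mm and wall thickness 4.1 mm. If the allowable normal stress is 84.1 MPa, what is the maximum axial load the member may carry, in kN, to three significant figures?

23.5 kN

A = 279.5 mm².
P_max = σ_allow · A = 84.1 · 279.5 = 23510 N = 23.51 kN.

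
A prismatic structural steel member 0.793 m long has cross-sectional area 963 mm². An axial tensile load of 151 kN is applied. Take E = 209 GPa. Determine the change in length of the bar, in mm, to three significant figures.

0.595 mm

δ_mech = NL/(AE) = 151000·793/(963·209000) = 0.5949 mm.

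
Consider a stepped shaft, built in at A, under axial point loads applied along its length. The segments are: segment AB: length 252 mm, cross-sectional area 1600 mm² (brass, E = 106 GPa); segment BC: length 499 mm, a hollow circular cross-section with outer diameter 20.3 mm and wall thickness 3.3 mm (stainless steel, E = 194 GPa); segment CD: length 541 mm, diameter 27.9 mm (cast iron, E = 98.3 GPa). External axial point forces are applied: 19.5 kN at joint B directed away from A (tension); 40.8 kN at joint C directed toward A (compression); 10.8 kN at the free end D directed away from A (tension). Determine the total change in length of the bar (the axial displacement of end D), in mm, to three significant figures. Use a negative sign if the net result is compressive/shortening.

Internal axial forces (sectioning from the free end, tension +): N_CD = 10.8 kN, N_BC = -30 kN, N_AB = -10.5 kN.
A_BC = 176.2 mm².
A_CD = 611.4 mm².
δ_AB = -10500·252/(1600·106000) = -0.0156 mm
δ_BC = -30000·499/(176.2·194000) = -0.4378 mm
δ_CD = 10800·541/(611.4·98300) = 0.09722 mm
δ = Σδ_i = -0.3562 mm.

-0.356 mm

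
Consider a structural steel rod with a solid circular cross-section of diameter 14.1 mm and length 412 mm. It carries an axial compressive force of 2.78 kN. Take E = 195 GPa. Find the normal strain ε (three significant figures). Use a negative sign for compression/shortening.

-9.13e-05

A = 156.1 mm².
σ = N/A = -17.8 MPa; ε = σ/E = -17.8/195000 = -9.130e-05.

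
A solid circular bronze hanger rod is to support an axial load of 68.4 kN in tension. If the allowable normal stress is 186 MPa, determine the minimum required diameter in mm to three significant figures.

21.6 mm

Required area A ≥ P/σ_allow = 68400/186 = 367.7 mm².
For a solid circular section, d ≥ √(4A/π) = 21.64 mm.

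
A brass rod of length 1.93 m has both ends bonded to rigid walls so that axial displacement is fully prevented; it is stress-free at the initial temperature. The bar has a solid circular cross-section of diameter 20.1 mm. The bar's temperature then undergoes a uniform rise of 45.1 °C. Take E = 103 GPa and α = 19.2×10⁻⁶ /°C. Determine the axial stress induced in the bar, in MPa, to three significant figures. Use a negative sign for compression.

Free thermal expansion αLΔT = 19.2e-6 · 1930 · 45.1 = 1.671 mm.
The walls impose strain ε = −(1.671)/1930 = -8.6592e-04; σ = Eε = 103000 · -8.6592e-04 = -89.19 MPa.

-89.2 MPa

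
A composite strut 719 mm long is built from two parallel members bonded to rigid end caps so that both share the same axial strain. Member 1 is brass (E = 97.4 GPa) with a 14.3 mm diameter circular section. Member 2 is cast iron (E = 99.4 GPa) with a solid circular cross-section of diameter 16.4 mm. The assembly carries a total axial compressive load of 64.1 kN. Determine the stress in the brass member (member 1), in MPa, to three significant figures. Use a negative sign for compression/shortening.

A_1 = 160.6 mm².
A_2 = 211.2 mm².
Equal strain + equilibrium ⇒ each member carries load in proportion to AE: A₁E₁ = 15640000 N, A₂E₂ = 21000000 N, ΣAE = 36640000 N.
σ₁ = P·E₁/ΣAE = -64100·97400/36640000 = -170.4 MPa.

-170 MPa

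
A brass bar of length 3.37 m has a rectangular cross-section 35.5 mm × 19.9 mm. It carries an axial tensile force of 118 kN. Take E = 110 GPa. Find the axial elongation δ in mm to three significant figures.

A = 706.4 mm².
δ_mech = NL/(AE) = 118000·3370/(706.4·110000) = 5.117 mm.

5.12 mm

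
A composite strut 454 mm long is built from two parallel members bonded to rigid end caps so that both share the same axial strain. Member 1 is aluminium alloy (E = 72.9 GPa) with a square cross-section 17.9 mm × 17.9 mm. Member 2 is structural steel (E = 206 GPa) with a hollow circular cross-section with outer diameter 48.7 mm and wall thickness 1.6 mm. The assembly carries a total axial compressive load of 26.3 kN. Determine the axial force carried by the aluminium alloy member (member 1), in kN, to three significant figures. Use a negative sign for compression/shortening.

A_1 = 320.4 mm².
A_2 = 236.8 mm².
Equal strain + equilibrium ⇒ each member carries load in proportion to AE: A₁E₁ = 23360000 N, A₂E₂ = 48770000 N, ΣAE = 72130000 N.
F₁ = P·A₁E₁/ΣAE = -26300·23360000/72130000 = -8517 N.

-8.52 kN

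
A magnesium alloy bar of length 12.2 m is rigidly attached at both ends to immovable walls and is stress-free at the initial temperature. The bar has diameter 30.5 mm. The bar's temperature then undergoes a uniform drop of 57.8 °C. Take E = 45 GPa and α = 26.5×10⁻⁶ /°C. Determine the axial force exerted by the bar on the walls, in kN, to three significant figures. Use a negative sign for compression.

50.4 kN

Free thermal expansion αLΔT = 26.5e-6 · 12200 · -57.8 = -18.69 mm.
The walls impose strain ε = −(-18.69)/12200 = 1.5317e-03; σ = Eε = 45000 · 1.5317e-03 = 68.93 MPa.
Wall reaction R = σ·A = 68.93·730.6 = 50360 N = 50.36 kN.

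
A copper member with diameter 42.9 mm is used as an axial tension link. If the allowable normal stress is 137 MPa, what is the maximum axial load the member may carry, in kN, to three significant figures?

A = 1445 mm².
P_max = σ_allow · A = 137 · 1445 = 198000 N = 198 kN.

198 kN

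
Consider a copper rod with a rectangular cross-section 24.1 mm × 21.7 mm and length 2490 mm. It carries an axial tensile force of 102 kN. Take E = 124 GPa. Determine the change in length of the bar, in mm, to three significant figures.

A = 523 mm².
δ_mech = NL/(AE) = 102000·2490/(523·124000) = 3.917 mm.

3.92 mm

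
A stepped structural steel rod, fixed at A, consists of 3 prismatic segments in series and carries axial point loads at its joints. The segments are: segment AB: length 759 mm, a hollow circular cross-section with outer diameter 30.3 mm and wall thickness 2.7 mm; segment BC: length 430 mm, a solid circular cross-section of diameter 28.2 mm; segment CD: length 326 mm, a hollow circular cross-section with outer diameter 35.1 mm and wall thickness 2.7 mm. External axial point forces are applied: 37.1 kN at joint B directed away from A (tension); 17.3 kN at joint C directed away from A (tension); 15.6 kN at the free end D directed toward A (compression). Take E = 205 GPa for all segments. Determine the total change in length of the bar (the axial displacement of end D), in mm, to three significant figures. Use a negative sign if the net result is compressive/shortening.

0.529 mm

Internal axial forces (sectioning from the free end, tension +): N_CD = -15.6 kN, N_BC = 1.7 kN, N_AB = 38.8 kN.
A_AB = 234.1 mm².
A_BC = 624.6 mm².
A_CD = 274.8 mm².
δ_AB = 38800·759/(234.1·205000) = 0.6136 mm
δ_BC = 1700·430/(624.6·205000) = 0.005709 mm
δ_CD = -15600·326/(274.8·205000) = -0.09027 mm
δ = Σδ_i = 0.5291 mm.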